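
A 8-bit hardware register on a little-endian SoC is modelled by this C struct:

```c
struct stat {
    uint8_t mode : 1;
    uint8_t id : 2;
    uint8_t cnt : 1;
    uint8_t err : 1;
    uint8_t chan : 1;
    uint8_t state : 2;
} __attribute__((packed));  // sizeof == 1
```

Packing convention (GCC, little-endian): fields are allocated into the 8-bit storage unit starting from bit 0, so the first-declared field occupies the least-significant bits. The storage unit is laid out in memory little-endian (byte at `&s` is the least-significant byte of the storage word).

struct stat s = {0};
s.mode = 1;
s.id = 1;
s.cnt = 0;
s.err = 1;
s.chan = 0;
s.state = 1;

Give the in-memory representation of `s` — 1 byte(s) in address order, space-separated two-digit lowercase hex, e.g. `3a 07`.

53

mode:1 = 1 → 0x1 << 0 → word 0x01
id:2 = 1 → 0x1 << 1 → word 0x03
cnt:1 = 0 → 0x0 << 3 → word 0x03
err:1 = 1 → 0x1 << 4 → word 0x13
chan:1 = 0 → 0x0 << 5 → word 0x13
state:2 = 1 → 0x1 << 6 → word 0x53
word = 0x53 → little-endian bytes:
  [0]=0x53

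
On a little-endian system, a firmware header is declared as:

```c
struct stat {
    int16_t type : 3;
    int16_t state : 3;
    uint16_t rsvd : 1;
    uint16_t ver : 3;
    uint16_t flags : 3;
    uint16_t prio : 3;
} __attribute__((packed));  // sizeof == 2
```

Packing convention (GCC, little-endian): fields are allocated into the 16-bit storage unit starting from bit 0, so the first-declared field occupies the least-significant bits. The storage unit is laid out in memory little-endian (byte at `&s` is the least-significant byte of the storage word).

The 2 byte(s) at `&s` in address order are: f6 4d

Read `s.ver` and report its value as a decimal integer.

[0]=0xf6 [1]=0x4d (little-endian) → word 0x4df6
type:3 @ bit 0 → (0x4df6>>0)&0x7 = 0x6
state:3 @ bit 3 → (0x4df6>>3)&0x7 = 0x6
rsvd:1 @ bit 6 → (0x4df6>>6)&0x1 = 0x1
ver:3 @ bit 7 → (0x4df6>>7)&0x7 = 0x3  ←
flags:3 @ bit 10 → (0x4df6>>10)&0x7 = 0x3
prio:3 @ bit 13 → (0x4df6>>13)&0x7 = 0x2

3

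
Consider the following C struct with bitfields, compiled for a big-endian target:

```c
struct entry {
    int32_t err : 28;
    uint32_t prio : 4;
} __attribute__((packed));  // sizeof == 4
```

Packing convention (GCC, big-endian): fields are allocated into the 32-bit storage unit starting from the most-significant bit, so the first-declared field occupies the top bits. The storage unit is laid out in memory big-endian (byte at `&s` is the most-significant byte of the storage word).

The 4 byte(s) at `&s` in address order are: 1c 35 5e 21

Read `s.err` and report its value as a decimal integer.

[0]=0x1c [1]=0x35 [2]=0x5e [3]=0x21 (big-endian) → word 0x1c355e21
err [4+:28] = (word>>4) & 0xfffffff = 29578722  ←
prio [0+:4] = (word>>0) & 0xf = 1
err signed 28b, MSB=0: value = 29578722

29578722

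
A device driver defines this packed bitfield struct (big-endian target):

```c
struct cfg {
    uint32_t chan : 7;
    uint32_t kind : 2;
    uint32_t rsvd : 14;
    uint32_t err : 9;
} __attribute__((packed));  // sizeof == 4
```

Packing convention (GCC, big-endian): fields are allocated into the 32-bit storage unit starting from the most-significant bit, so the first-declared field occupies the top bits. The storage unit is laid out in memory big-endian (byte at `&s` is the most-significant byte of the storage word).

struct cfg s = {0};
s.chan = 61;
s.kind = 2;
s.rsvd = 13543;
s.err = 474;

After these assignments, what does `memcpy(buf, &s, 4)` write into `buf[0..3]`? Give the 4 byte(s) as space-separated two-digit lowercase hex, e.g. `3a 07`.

[25+:7] chan=61 & 0x7f = 0x3d; word=0x7a000000
[23+:2] kind=2 & 0x3 = 0x2; word=0x7b000000
[9+:14] rsvd=13543 & 0x3fff = 0x34e7; word=0x7b69ce00
[0+:9] err=474 & 0x1ff = 0x1da; word=0x7b69cfda
word = 0x7b69cfda → big-endian bytes:
  [0]=0x7b  [1]=0x69  [2]=0xcf  [3]=0xda

7b 69 cf da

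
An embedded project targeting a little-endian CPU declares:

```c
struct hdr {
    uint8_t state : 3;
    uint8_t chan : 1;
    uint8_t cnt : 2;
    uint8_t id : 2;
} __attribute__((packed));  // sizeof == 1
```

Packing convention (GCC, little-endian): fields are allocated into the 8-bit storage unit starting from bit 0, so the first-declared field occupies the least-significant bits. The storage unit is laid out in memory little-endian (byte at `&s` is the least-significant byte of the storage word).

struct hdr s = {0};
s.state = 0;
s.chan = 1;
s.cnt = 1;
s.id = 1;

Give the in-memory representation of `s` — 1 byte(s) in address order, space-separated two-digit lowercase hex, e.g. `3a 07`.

[0+:3] state=0 & 0x7 = 0x0; word=0x00
[3+:1] chan=1 & 0x1 = 0x1; word=0x08
[4+:2] cnt=1 & 0x3 = 0x1; word=0x18
[6+:2] id=1 & 0x3 = 0x1; word=0x58
word = 0x58 → little-endian bytes:
  [0]=0x58

58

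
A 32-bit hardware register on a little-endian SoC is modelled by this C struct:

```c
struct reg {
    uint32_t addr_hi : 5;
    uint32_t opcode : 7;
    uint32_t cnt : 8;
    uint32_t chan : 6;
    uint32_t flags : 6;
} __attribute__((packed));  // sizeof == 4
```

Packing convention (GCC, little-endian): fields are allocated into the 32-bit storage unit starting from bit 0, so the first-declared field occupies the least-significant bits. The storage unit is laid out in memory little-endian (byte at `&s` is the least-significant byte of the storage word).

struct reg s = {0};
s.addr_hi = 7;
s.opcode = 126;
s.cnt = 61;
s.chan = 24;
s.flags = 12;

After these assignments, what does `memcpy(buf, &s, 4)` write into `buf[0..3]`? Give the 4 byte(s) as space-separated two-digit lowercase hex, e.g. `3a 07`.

c7 df 83 31

addr_hi (5b) val=7 bits=0x7 at bit 0: 0x00000007
opcode (7b) val=126 bits=0x7e at bit 5: 0x00000fc7
cnt (8b) val=61 bits=0x3d at bit 12: 0x0003dfc7
chan (6b) val=24 bits=0x18 at bit 20: 0x0183dfc7
flags (6b) val=12 bits=0xc at bit 26: 0x3183dfc7
word = 0x3183dfc7 → little-endian bytes:
  [0]=0xc7  [1]=0xdf  [2]=0x83  [3]=0x31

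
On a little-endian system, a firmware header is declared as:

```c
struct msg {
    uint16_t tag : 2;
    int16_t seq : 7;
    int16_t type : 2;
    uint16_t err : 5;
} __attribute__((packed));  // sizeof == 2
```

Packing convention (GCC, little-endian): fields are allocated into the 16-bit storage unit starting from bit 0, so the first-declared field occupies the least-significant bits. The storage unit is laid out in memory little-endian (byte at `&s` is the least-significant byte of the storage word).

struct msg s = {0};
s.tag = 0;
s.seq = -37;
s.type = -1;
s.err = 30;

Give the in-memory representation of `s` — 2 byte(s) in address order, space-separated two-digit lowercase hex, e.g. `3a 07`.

[0+:2] tag=0 & 0x3 = 0x0; word=0x0000
[2+:7] seq=-37 & 0x7f = 0x5b; word=0x016c
[9+:2] type=-1 & 0x3 = 0x3; word=0x076c
[11+:5] err=30 & 0x1f = 0x1e; word=0xf76c
word = 0xf76c → little-endian bytes:
  [0]=0x6c  [1]=0xf7

6c f7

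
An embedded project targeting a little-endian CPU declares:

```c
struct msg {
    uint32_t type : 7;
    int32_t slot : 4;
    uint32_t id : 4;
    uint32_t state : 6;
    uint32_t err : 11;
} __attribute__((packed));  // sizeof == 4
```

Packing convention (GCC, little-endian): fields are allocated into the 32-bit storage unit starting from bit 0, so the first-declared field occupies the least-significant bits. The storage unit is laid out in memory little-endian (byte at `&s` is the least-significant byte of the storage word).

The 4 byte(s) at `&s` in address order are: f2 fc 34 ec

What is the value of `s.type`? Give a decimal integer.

114

[0]=0xf2 [1]=0xfc [2]=0x34 [3]=0xec (little-endian) → word 0xec34fcf2
type:7 @ bit 0 → (0xec34fcf2>>0)&0x7f = 0x72  ←
slot:4 @ bit 7 → (0xec34fcf2>>7)&0xf = 0x9
id:4 @ bit 11 → (0xec34fcf2>>11)&0xf = 0xf
state:6 @ bit 15 → (0xec34fcf2>>15)&0x3f = 0x29
err:11 @ bit 21 → (0xec34fcf2>>21)&0x7ff = 0x761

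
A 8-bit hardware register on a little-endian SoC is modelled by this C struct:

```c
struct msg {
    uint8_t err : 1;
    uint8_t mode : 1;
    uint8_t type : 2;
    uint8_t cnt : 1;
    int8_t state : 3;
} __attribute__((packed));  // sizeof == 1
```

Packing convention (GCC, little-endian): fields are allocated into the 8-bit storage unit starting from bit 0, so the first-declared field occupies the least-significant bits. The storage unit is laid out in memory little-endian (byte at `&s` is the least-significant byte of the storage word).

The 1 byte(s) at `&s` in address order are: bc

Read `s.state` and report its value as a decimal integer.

-3

[0]=0xbc (little-endian) → word 0xbc
err [0+:1] = (word>>0) & 0x1 = 0
mode [1+:1] = (word>>1) & 0x1 = 0
type [2+:2] = (word>>2) & 0x3 = 3
cnt [4+:1] = (word>>4) & 0x1 = 1
state [5+:3] = (word>>5) & 0x7 = 5  ←
state signed 3b, MSB=1: 5 - 8 = -3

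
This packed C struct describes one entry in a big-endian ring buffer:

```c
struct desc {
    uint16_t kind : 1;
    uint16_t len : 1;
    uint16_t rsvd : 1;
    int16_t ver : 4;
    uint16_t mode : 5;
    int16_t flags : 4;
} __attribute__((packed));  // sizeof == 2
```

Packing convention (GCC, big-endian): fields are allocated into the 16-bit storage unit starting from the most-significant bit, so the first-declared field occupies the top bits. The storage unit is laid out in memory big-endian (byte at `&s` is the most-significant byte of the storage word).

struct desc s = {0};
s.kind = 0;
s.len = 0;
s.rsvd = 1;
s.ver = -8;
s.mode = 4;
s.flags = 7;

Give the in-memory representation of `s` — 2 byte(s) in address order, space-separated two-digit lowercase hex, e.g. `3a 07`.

30 47

[15+:1] kind=0 & 0x1 = 0x0; word=0x0000
[14+:1] len=0 & 0x1 = 0x0; word=0x0000
[13+:1] rsvd=1 & 0x1 = 0x1; word=0x2000
[9+:4] ver=-8 & 0xf = 0x8; word=0x3000
[4+:5] mode=4 & 0x1f = 0x4; word=0x3040
[0+:4] flags=7 & 0xf = 0x7; word=0x3047
word = 0x3047 → big-endian bytes:
  [0]=0x30  [1]=0x47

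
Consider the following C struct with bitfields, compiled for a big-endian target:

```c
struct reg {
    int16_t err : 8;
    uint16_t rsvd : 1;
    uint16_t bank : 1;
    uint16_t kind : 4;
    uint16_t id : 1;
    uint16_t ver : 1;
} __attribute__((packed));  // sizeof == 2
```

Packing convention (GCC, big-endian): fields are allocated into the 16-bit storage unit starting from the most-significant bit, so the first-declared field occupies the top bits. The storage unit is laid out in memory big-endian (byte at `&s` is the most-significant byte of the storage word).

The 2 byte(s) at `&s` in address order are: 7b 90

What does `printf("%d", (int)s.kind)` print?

4

[0]=0x7b [1]=0x90 (big-endian) → word 0x7b90
err [8+:8] = (word>>8) & 0xff = 123
rsvd [7+:1] = (word>>7) & 0x1 = 1
bank [6+:1] = (word>>6) & 0x1 = 0
kind [2+:4] = (word>>2) & 0xf = 4  ←
id [1+:1] = (word>>1) & 0x1 = 0
ver [0+:1] = (word>>0) & 0x1 = 0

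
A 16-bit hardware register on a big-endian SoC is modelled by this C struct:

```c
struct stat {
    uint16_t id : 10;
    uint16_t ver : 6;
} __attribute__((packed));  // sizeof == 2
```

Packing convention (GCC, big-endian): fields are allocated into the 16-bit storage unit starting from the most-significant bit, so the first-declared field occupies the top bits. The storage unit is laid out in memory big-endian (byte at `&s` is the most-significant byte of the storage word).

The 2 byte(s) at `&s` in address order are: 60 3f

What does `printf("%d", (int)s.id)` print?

[0]=0x60 [1]=0x3f (big-endian) → word 0x603f
id [6+:10] = (word>>6) & 0x3ff = 384  ←
ver [0+:6] = (word>>0) & 0x3f = 63

384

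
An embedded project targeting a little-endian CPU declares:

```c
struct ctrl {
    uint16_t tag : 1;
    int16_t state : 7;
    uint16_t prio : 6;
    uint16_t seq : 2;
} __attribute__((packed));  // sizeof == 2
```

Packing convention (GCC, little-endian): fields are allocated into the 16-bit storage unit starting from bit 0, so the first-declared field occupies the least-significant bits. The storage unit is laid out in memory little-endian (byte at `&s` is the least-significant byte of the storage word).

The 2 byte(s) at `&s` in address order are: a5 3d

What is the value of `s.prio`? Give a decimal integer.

61

[0]=0xa5 [1]=0x3d (little-endian) → word 0x3da5
tag:1 @ bit 0 → (0x3da5>>0)&0x1 = 0x1
state:7 @ bit 1 → (0x3da5>>1)&0x7f = 0x52
prio:6 @ bit 8 → (0x3da5>>8)&0x3f = 0x3d  ←
seq:2 @ bit 14 → (0x3da5>>14)&0x3 = 0x0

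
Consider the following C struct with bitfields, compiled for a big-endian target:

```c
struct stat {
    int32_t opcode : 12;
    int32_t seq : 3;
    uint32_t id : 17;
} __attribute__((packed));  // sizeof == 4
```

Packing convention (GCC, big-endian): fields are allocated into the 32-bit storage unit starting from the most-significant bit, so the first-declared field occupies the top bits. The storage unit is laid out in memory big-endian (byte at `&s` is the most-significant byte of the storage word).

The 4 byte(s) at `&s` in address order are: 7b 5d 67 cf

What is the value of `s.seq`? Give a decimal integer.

-2

[0]=0x7b [1]=0x5d [2]=0x67 [3]=0xcf (big-endian) → word 0x7b5d67cf
opcode:12 @ bit 20 → (0x7b5d67cf>>20)&0xfff = 0x7b5
seq:3 @ bit 17 → (0x7b5d67cf>>17)&0x7 = 0x6  ←
id:17 @ bit 0 → (0x7b5d67cf>>0)&0x1ffff = 0x167cf
seq signed 3b, MSB=1: 6 - 8 = -2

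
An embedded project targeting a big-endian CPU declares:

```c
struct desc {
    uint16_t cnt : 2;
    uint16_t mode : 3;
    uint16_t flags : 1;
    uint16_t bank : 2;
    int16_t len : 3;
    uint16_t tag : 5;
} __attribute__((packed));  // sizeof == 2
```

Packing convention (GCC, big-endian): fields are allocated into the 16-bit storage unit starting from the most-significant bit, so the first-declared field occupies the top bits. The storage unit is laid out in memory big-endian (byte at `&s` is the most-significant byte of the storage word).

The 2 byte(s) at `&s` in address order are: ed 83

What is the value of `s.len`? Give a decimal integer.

-4

[0]=0xed [1]=0x83 (big-endian) → word 0xed83
cnt [14+:2] = (word>>14) & 0x3 = 3
mode [11+:3] = (word>>11) & 0x7 = 5
flags [10+:1] = (word>>10) & 0x1 = 1
bank [8+:2] = (word>>8) & 0x3 = 1
len [5+:3] = (word>>5) & 0x7 = 4  ←
tag [0+:5] = (word>>0) & 0x1f = 3
len signed 3b, MSB=1: 4 - 8 = -4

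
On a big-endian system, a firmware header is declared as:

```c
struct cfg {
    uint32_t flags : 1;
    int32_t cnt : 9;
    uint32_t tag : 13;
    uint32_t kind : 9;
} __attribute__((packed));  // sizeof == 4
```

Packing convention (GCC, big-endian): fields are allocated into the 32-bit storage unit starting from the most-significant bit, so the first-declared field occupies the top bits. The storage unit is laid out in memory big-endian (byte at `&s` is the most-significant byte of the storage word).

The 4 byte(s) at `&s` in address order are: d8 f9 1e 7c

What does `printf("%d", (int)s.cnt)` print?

[0]=0xd8 [1]=0xf9 [2]=0x1e [3]=0x7c (big-endian) → word 0xd8f91e7c
flags:1 @ bit 31 → (0xd8f91e7c>>31)&0x1 = 0x1
cnt:9 @ bit 22 → (0xd8f91e7c>>22)&0x1ff = 0x163  ←
tag:13 @ bit 9 → (0xd8f91e7c>>9)&0x1fff = 0x1c8f
kind:9 @ bit 0 → (0xd8f91e7c>>0)&0x1ff = 0x7c
cnt signed 9b, MSB=1: 355 - 512 = -157

-157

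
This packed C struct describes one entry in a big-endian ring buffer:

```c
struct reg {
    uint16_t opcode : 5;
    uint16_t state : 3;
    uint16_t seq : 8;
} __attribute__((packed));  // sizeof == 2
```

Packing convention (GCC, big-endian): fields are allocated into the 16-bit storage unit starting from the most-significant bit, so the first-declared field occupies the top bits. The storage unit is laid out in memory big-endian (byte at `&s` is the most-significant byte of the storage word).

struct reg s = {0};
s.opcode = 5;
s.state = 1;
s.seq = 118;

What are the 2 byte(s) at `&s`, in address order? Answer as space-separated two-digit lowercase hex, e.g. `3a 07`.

opcode:5 = 5 → 0x5 << 11 → word 0x2800
state:3 = 1 → 0x1 << 8 → word 0x2900
seq:8 = 118 → 0x76 << 0 → word 0x2976
word = 0x2976 → big-endian bytes:
  [0]=0x29  [1]=0x76

29 76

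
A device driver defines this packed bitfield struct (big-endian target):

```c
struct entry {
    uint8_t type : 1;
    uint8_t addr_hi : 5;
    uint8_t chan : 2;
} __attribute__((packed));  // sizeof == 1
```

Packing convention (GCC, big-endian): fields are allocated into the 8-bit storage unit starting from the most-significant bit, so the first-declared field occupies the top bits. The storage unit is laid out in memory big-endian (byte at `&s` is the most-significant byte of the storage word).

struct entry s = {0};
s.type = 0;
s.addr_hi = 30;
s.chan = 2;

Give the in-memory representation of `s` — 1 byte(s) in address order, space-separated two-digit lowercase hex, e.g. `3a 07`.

7a

type (1b) val=0 bits=0x0 at bit 7: 0x00
addr_hi (5b) val=30 bits=0x1e at bit 2: 0x78
chan (2b) val=2 bits=0x2 at bit 0: 0x7a
word = 0x7a → big-endian bytes:
  [0]=0x7a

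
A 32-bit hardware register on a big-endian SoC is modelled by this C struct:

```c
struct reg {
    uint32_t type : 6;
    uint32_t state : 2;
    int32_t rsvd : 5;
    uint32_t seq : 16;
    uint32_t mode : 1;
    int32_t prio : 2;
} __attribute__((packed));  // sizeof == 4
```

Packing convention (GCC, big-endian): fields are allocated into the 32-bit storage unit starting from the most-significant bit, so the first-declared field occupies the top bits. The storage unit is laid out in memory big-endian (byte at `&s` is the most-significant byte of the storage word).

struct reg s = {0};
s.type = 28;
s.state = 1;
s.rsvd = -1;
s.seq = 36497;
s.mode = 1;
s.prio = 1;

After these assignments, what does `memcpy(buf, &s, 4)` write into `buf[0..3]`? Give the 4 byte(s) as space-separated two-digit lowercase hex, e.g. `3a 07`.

type:6 = 28 → 0x1c << 26 → word 0x70000000
state:2 = 1 → 0x1 << 24 → word 0x71000000
rsvd:5 = -1 → 0x1f << 19 → word 0x71f80000
seq:16 = 36497 → 0x8e91 << 3 → word 0x71fc7488
mode:1 = 1 → 0x1 << 2 → word 0x71fc748c
prio:2 = 1 → 0x1 << 0 → word 0x71fc748d
word = 0x71fc748d → big-endian bytes:
  [0]=0x71  [1]=0xfc  [2]=0x74  [3]=0x8d

71 fc 74 8d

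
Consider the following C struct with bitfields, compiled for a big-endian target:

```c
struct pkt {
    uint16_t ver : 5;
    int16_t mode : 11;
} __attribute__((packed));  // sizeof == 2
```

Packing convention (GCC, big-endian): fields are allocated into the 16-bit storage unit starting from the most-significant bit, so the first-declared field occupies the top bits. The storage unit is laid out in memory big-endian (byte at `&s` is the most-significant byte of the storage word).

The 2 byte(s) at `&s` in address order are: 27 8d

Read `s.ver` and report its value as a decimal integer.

[0]=0x27 [1]=0x8d (big-endian) → word 0x278d
ver:5 @ bit 11 → (0x278d>>11)&0x1f = 0x4  ←
mode:11 @ bit 0 → (0x278d>>0)&0x7ff = 0x78d

4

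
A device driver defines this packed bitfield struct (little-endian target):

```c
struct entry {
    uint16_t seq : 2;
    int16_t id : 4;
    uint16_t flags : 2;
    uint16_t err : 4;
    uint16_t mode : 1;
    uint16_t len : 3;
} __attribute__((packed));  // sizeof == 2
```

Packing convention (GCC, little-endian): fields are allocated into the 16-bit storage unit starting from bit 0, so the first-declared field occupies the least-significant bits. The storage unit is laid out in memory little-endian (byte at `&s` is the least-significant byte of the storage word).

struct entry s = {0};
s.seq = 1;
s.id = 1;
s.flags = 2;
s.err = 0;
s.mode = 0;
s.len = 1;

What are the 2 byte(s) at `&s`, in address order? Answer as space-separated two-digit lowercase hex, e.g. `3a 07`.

85 20

[0+:2] seq=1 & 0x3 = 0x1; word=0x0001
[2+:4] id=1 & 0xf = 0x1; word=0x0005
[6+:2] flags=2 & 0x3 = 0x2; word=0x0085
[8+:4] err=0 & 0xf = 0x0; word=0x0085
[12+:1] mode=0 & 0x1 = 0x0; word=0x0085
[13+:3] len=1 & 0x7 = 0x1; word=0x2085
word = 0x2085 → little-endian bytes:
  [0]=0x85  [1]=0x20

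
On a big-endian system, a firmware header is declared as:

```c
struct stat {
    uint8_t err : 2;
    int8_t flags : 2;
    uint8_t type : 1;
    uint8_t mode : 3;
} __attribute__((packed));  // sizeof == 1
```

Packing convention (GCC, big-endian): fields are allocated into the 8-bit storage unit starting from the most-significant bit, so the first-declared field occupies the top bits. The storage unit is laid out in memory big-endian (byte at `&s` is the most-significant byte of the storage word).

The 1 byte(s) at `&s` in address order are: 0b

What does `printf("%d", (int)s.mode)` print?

3

[0]=0x0b (big-endian) → word 0x0b
err [6+:2] = (word>>6) & 0x3 = 0
flags [4+:2] = (word>>4) & 0x3 = 0
type [3+:1] = (word>>3) & 0x1 = 1
mode [0+:3] = (word>>0) & 0x7 = 3  ←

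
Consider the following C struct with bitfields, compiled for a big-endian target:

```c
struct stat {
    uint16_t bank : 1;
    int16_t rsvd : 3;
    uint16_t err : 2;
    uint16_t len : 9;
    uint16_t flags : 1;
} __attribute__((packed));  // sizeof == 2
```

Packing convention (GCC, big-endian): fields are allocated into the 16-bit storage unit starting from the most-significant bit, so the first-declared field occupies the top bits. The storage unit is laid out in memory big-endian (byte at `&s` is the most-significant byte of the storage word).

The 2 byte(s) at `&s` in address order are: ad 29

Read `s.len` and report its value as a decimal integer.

[0]=0xad [1]=0x29 (big-endian) → word 0xad29
bank:1 @ bit 15 → (0xad29>>15)&0x1 = 0x1
rsvd:3 @ bit 12 → (0xad29>>12)&0x7 = 0x2
err:2 @ bit 10 → (0xad29>>10)&0x3 = 0x3
len:9 @ bit 1 → (0xad29>>1)&0x1ff = 0x94  ←
flags:1 @ bit 0 → (0xad29>>0)&0x1 = 0x1

148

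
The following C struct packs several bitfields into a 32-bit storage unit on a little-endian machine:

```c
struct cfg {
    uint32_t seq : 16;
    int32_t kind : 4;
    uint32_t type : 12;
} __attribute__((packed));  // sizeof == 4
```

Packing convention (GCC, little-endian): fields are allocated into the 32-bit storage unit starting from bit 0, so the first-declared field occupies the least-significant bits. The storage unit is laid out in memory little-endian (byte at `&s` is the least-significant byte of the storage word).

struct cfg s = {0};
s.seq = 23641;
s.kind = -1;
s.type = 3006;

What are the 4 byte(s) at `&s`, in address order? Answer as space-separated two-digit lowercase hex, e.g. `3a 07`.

59 5c ef bb

[0+:16] seq=23641 & 0xffff = 0x5c59; word=0x00005c59
[16+:4] kind=-1 & 0xf = 0xf; word=0x000f5c59
[20+:12] type=3006 & 0xfff = 0xbbe; word=0xbbef5c59
word = 0xbbef5c59 → little-endian bytes:
  [0]=0x59  [1]=0x5c  [2]=0xef  [3]=0xbb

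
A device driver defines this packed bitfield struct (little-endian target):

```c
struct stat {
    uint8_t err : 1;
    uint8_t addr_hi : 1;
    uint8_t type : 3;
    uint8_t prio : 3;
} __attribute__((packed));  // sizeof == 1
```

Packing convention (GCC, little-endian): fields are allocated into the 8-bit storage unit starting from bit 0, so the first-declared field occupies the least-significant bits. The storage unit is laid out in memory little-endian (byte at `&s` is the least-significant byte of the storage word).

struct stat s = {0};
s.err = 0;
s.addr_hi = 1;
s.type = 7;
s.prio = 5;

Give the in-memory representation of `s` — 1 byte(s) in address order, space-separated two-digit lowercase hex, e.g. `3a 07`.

be

err (1b) val=0 bits=0x0 at bit 0: 0x00
addr_hi (1b) val=1 bits=0x1 at bit 1: 0x02
type (3b) val=7 bits=0x7 at bit 2: 0x1e
prio (3b) val=5 bits=0x5 at bit 5: 0xbe
word = 0xbe → little-endian bytes:
  [0]=0xbe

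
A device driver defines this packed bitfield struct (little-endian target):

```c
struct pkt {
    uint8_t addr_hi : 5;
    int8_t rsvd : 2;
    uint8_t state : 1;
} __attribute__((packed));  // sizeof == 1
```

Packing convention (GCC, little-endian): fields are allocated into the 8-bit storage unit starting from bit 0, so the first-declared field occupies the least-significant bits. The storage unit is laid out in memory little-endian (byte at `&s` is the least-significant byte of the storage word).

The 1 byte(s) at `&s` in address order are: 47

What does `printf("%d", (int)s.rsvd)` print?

[0]=0x47 (little-endian) → word 0x47
addr_hi:5 @ bit 0 → (0x47>>0)&0x1f = 0x7
rsvd:2 @ bit 5 → (0x47>>5)&0x3 = 0x2  ←
state:1 @ bit 7 → (0x47>>7)&0x1 = 0x0
rsvd signed 2b, MSB=1: 2 - 4 = -2

-2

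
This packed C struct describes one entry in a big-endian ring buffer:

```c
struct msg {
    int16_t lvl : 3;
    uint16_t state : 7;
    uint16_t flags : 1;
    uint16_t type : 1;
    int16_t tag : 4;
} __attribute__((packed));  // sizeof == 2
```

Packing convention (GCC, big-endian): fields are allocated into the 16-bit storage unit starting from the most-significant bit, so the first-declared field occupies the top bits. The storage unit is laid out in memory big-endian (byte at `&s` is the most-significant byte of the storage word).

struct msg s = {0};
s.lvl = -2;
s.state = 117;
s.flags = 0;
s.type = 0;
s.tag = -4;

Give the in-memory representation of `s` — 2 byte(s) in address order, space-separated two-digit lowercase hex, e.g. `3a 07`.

[13+:3] lvl=-2 & 0x7 = 0x6; word=0xc000
[6+:7] state=117 & 0x7f = 0x75; word=0xdd40
[5+:1] flags=0 & 0x1 = 0x0; word=0xdd40
[4+:1] type=0 & 0x1 = 0x0; word=0xdd40
[0+:4] tag=-4 & 0xf = 0xc; word=0xdd4c
word = 0xdd4c → big-endian bytes:
  [0]=0xdd  [1]=0x4c

dd 4c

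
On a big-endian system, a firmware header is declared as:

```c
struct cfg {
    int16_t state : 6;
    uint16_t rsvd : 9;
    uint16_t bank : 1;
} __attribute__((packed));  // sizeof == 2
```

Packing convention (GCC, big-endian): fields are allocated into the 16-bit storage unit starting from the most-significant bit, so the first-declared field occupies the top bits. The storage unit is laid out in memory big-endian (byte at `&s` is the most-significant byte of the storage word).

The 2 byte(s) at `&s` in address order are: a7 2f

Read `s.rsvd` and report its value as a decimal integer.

[0]=0xa7 [1]=0x2f (big-endian) → word 0xa72f
state [10+:6] = (word>>10) & 0x3f = 41
rsvd [1+:9] = (word>>1) & 0x1ff = 407  ←
bank [0+:1] = (word>>0) & 0x1 = 1

407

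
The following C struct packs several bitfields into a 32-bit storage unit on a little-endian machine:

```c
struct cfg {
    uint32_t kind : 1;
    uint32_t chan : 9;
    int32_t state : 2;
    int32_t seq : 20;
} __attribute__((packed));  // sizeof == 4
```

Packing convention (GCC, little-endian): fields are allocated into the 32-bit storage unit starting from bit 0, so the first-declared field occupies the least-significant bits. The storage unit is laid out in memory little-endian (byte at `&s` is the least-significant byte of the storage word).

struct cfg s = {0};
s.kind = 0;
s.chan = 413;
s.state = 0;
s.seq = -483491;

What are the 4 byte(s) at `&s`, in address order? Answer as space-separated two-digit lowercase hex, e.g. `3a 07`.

kind (1b) val=0 bits=0x0 at bit 0: 0x00000000
chan (9b) val=413 bits=0x19d at bit 1: 0x0000033a
state (2b) val=0 bits=0x0 at bit 10: 0x0000033a
seq (20b) val=-483491 bits=0x89f5d at bit 12: 0x89f5d33a
word = 0x89f5d33a → little-endian bytes:
  [0]=0x3a  [1]=0xd3  [2]=0xf5  [3]=0x89

3a d3 f5 89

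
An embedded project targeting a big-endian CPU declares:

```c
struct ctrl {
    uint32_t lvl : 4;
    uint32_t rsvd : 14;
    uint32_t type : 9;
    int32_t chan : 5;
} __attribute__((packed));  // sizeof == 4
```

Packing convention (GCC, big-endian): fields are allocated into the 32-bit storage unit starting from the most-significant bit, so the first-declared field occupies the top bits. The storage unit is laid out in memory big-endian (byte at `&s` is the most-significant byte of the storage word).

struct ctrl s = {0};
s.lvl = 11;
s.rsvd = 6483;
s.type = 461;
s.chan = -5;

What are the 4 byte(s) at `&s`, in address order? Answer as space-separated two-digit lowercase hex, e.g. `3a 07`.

[28+:4] lvl=11 & 0xf = 0xb; word=0xb0000000
[14+:14] rsvd=6483 & 0x3fff = 0x1953; word=0xb654c000
[5+:9] type=461 & 0x1ff = 0x1cd; word=0xb654f9a0
[0+:5] chan=-5 & 0x1f = 0x1b; word=0xb654f9bb
word = 0xb654f9bb → big-endian bytes:
  [0]=0xb6  [1]=0x54  [2]=0xf9  [3]=0xbb

b6 54 f9 bb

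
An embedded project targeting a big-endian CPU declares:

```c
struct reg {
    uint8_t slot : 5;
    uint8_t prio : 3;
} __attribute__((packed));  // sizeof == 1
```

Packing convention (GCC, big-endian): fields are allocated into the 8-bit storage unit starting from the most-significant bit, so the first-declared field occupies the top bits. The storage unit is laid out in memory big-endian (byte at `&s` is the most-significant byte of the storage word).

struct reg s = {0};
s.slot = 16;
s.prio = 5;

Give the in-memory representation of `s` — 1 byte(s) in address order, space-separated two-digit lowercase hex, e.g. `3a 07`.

slot (5b) val=16 bits=0x10 at bit 3: 0x80
prio (3b) val=5 bits=0x5 at bit 0: 0x85
word = 0x85 → big-endian bytes:
  [0]=0x85

85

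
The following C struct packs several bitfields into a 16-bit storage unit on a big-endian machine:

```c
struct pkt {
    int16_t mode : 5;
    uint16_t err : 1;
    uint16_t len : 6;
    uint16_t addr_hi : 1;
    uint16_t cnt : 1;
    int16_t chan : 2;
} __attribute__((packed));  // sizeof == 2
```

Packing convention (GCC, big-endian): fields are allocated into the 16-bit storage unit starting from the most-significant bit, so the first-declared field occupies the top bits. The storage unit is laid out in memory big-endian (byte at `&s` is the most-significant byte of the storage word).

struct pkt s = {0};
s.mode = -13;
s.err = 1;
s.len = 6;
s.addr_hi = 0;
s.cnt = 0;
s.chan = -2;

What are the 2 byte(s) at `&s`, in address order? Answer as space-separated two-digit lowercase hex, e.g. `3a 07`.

9c 62

mode (5b) val=-13 bits=0x13 at bit 11: 0x9800
err (1b) val=1 bits=0x1 at bit 10: 0x9c00
len (6b) val=6 bits=0x6 at bit 4: 0x9c60
addr_hi (1b) val=0 bits=0x0 at bit 3: 0x9c60
cnt (1b) val=0 bits=0x0 at bit 2: 0x9c60
chan (2b) val=-2 bits=0x2 at bit 0: 0x9c62
word = 0x9c62 → big-endian bytes:
  [0]=0x9c  [1]=0x62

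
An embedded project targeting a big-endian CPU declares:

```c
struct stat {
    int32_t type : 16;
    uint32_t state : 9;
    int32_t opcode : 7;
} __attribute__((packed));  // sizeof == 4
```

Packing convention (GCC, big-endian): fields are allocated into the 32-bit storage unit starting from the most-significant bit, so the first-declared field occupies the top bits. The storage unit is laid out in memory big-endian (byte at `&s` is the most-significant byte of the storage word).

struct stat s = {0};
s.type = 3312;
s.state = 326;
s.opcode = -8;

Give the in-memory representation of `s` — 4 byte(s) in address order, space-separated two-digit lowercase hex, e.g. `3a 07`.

type:16 = 3312 → 0xcf0 << 16 → word 0x0cf00000
state:9 = 326 → 0x146 << 7 → word 0x0cf0a300
opcode:7 = -8 → 0x78 << 0 → word 0x0cf0a378
word = 0x0cf0a378 → big-endian bytes:
  [0]=0x0c  [1]=0xf0  [2]=0xa3  [3]=0x78

0c f0 a3 78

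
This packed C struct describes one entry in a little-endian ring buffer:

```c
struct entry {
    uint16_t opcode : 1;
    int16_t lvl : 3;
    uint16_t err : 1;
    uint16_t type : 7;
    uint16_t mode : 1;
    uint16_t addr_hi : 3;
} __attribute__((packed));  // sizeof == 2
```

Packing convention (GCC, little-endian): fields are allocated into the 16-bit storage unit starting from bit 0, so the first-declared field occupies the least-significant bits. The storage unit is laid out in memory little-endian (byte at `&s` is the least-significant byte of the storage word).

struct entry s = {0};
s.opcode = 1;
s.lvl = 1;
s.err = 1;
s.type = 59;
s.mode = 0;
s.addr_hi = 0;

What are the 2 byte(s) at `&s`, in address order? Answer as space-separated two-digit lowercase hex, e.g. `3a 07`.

73 07

[0+:1] opcode=1 & 0x1 = 0x1; word=0x0001
[1+:3] lvl=1 & 0x7 = 0x1; word=0x0003
[4+:1] err=1 & 0x1 = 0x1; word=0x0013
[5+:7] type=59 & 0x7f = 0x3b; word=0x0773
[12+:1] mode=0 & 0x1 = 0x0; word=0x0773
[13+:3] addr_hi=0 & 0x7 = 0x0; word=0x0773
word = 0x0773 → little-endian bytes:
  [0]=0x73  [1]=0x07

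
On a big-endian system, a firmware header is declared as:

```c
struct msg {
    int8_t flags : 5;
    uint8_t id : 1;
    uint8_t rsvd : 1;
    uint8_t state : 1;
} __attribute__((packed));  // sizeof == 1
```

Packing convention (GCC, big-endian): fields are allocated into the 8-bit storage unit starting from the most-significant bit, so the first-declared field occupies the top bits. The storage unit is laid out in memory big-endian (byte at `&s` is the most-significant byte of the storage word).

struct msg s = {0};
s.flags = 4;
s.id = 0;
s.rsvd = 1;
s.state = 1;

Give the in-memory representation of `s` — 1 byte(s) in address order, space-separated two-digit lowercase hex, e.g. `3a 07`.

[3+:5] flags=4 & 0x1f = 0x4; word=0x20
[2+:1] id=0 & 0x1 = 0x0; word=0x20
[1+:1] rsvd=1 & 0x1 = 0x1; word=0x22
[0+:1] state=1 & 0x1 = 0x1; word=0x23
word = 0x23 → big-endian bytes:
  [0]=0x23

23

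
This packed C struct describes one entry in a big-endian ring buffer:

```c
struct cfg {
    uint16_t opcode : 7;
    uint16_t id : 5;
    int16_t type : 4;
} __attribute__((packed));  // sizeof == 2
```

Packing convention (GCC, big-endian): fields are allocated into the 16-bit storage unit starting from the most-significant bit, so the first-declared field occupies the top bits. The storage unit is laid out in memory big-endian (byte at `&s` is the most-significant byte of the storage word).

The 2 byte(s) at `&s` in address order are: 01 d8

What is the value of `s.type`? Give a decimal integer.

[0]=0x01 [1]=0xd8 (big-endian) → word 0x01d8
opcode:7 @ bit 9 → (0x01d8>>9)&0x7f = 0x0
id:5 @ bit 4 → (0x01d8>>4)&0x1f = 0x1d
type:4 @ bit 0 → (0x01d8>>0)&0xf = 0x8  ←
type signed 4b, MSB=1: 8 - 16 = -8

-8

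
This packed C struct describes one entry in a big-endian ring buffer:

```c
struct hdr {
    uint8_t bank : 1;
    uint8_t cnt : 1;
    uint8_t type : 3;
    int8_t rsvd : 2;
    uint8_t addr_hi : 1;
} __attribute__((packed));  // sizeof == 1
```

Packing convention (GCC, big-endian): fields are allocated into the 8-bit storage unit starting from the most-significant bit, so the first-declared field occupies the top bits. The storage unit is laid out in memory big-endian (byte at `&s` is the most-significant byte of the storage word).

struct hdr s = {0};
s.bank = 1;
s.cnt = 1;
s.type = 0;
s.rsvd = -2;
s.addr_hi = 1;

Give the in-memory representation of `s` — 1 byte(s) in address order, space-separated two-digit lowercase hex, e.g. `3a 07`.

bank:1 = 1 → 0x1 << 7 → word 0x80
cnt:1 = 1 → 0x1 << 6 → word 0xc0
type:3 = 0 → 0x0 << 3 → word 0xc0
rsvd:2 = -2 → 0x2 << 1 → word 0xc4
addr_hi:1 = 1 → 0x1 << 0 → word 0xc5
word = 0xc5 → big-endian bytes:
  [0]=0xc5

c5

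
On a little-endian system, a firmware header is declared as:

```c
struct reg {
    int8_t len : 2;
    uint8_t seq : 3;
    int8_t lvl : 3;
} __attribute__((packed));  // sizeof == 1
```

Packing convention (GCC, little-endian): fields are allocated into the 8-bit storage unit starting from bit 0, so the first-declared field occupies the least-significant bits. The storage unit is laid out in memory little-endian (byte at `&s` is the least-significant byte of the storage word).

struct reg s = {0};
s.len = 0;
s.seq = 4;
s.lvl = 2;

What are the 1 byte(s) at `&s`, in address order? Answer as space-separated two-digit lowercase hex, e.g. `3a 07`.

len:2 = 0 → 0x0 << 0 → word 0x00
seq:3 = 4 → 0x4 << 2 → word 0x10
lvl:3 = 2 → 0x2 << 5 → word 0x50
word = 0x50 → little-endian bytes:
  [0]=0x50

50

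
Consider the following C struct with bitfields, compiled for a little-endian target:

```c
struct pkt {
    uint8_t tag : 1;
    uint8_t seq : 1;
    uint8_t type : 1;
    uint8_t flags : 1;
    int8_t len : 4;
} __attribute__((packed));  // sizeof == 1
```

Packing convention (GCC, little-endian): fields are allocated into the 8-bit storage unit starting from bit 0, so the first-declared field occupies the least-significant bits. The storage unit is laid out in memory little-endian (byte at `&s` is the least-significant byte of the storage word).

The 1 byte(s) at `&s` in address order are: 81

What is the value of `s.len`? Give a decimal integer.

-8

[0]=0x81 (little-endian) → word 0x81
tag:1 @ bit 0 → (0x81>>0)&0x1 = 0x1
seq:1 @ bit 1 → (0x81>>1)&0x1 = 0x0
type:1 @ bit 2 → (0x81>>2)&0x1 = 0x0
flags:1 @ bit 3 → (0x81>>3)&0x1 = 0x0
len:4 @ bit 4 → (0x81>>4)&0xf = 0x8  ←
len signed 4b, MSB=1: 8 - 16 = -8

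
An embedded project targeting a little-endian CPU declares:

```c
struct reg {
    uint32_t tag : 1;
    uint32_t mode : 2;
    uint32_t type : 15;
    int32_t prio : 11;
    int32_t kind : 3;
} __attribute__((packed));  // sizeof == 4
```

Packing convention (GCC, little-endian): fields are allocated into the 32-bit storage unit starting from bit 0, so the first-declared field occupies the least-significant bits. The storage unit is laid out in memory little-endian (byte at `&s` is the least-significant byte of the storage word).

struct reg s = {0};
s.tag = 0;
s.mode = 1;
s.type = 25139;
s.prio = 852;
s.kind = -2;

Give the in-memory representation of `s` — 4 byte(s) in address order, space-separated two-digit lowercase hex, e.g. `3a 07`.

9a 11 53 cd

tag:1 = 0 → 0x0 << 0 → word 0x00000000
mode:2 = 1 → 0x1 << 1 → word 0x00000002
type:15 = 25139 → 0x6233 << 3 → word 0x0003119a
prio:11 = 852 → 0x354 << 18 → word 0x0d53119a
kind:3 = -2 → 0x6 << 29 → word 0xcd53119a
word = 0xcd53119a → little-endian bytes:
  [0]=0x9a  [1]=0x11  [2]=0x53  [3]=0xcd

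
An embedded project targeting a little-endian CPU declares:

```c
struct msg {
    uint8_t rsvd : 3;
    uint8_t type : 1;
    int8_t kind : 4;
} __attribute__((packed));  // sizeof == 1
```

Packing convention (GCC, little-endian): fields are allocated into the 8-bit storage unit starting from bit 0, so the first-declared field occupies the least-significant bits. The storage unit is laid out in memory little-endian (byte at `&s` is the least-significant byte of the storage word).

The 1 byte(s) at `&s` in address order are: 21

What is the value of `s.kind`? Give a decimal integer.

[0]=0x21 (little-endian) → word 0x21
rsvd [0+:3] = (word>>0) & 0x7 = 1
type [3+:1] = (word>>3) & 0x1 = 0
kind [4+:4] = (word>>4) & 0xf = 2  ←
kind signed 4b, MSB=0: value = 2

2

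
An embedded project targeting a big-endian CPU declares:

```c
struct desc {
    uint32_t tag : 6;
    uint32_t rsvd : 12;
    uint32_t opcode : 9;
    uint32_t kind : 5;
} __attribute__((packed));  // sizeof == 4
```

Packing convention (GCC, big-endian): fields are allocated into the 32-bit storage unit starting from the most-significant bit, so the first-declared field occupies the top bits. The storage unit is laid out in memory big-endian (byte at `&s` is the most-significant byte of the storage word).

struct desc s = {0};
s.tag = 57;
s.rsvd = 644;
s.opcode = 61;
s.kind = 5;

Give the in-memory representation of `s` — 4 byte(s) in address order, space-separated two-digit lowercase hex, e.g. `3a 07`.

e4 a1 07 a5

tag (6b) val=57 bits=0x39 at bit 26: 0xe4000000
rsvd (12b) val=644 bits=0x284 at bit 14: 0xe4a10000
opcode (9b) val=61 bits=0x3d at bit 5: 0xe4a107a0
kind (5b) val=5 bits=0x5 at bit 0: 0xe4a107a5
word = 0xe4a107a5 → big-endian bytes:
  [0]=0xe4  [1]=0xa1  [2]=0x07  [3]=0xa5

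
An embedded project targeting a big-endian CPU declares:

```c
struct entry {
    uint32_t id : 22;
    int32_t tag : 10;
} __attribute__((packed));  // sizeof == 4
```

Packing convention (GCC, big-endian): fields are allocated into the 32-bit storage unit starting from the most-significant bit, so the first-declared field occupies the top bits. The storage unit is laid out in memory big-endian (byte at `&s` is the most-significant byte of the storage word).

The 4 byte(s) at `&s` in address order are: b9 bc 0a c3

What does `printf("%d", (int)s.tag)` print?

[0]=0xb9 [1]=0xbc [2]=0x0a [3]=0xc3 (big-endian) → word 0xb9bc0ac3
id [10+:22] = (word>>10) & 0x3fffff = 3043074
tag [0+:10] = (word>>0) & 0x3ff = 707  ←
tag signed 10b, MSB=1: 707 - 1024 = -317

-317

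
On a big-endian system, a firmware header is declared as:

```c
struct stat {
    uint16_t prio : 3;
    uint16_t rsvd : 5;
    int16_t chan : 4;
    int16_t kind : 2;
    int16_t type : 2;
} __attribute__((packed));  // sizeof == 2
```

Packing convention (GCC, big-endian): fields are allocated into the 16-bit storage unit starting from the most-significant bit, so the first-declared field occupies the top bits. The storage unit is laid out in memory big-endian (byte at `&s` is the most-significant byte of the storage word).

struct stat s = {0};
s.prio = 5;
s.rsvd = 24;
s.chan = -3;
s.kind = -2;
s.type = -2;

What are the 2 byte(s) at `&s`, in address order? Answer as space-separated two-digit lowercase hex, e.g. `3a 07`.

prio (3b) val=5 bits=0x5 at bit 13: 0xa000
rsvd (5b) val=24 bits=0x18 at bit 8: 0xb800
chan (4b) val=-3 bits=0xd at bit 4: 0xb8d0
kind (2b) val=-2 bits=0x2 at bit 2: 0xb8d8
type (2b) val=-2 bits=0x2 at bit 0: 0xb8da
word = 0xb8da → big-endian bytes:
  [0]=0xb8  [1]=0xda

b8 da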